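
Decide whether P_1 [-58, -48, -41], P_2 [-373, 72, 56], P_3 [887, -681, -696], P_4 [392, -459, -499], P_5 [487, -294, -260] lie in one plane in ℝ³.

The plane through P_1, P_2, P_3 has normal n = P_1P_2 × P_1P_3 = (-17199, -114660, 85995) and equation n·P = 2975427.
Checking the remaining points: n·P_4 = 2975427, n·P_5 = 2975427.
All equal 2975427, so all 5 points lie in one plane.

Yes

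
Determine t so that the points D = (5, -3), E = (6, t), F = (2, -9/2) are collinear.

-5/2

Collinearity: (E − D) must be parallel to (F − D) = (-3, -3/2).
Cross-multiplying the components: (t − (-3))·(-3) = (1)·(-3/2).
Solving gives t = -5/2.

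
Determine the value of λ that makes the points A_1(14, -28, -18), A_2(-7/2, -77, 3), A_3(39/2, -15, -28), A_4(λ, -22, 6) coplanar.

11

Normal to plane A_1A_2A_3: n = (217, -119/2, 42); plane equation n·P = 3948.
Requiring n·A_4 = 3948: (217)λ + (1561) = 3948.
So λ = 11.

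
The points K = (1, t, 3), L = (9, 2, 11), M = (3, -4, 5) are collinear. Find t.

Collinearity requires KL × KM = 0; each component is linear in t.
The x-component gives (6)t + (36) = 0, so t = -6.
The remaining components then also vanish.

-6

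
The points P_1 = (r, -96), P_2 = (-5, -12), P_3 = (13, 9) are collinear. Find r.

-77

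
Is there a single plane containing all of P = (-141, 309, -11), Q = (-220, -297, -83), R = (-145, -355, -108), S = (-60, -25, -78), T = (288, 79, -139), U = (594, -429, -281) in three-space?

Yes

The plane through P, Q, R has normal n = PQ × PR = (10974, -7375, 50032) and equation n·X = -4376561.
Checking the remaining points: n·S = -4376561, n·T = -4376561, n·U = -4376561.
All equal -4376561, so all 6 points lie in one plane.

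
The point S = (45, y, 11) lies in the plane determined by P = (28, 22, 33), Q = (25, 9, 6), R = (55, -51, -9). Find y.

-21

A normal to the plane is n = PQ × PR = (-1425, -855, 570).
S lies in the plane iff n · PS = 0.
This gives (-855)y + (-17955) = 0, so y = -21.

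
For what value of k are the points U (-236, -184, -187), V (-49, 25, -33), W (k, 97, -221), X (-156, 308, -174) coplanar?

Normal to plane UVX: n = (-73051, 9889, 75284); plane equation n·P = 1342352.
Requiring n·W = 1342352: (-73051)k + (-15678531) = 1342352.
So k = -233.

-233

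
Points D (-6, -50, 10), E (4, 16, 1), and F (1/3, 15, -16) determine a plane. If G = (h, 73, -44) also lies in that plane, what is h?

Coplanarity requires DE · (DF × DG) = 0.
DE = (10, 66, -9), DF = (19/3, 65, -26); the triple product is linear in h with coefficient -1131 and constant term 5655.
Setting it to zero: h = 5.

5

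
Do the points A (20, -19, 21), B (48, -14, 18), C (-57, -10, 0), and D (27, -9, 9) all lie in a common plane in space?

With A as base: AB = (28, 5, -3), AC = (-77, 9, -21), AD = (7, 10, -12).
AC × AD = (102, -1071, -833).
AB · (AC × AD) = 0.
The scalar triple product vanishes, so the four points are coplanar.

Yes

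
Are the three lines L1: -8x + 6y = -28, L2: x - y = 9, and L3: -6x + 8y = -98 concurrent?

Yes

The three lines meet at one point iff the augmented coefficient matrix [aᵢ bᵢ cᵢ] has rank < 3, i.e. its determinant vanishes.
Here the determinant is 0.
It vanishes, so the lines are concurrent at (-13, -22).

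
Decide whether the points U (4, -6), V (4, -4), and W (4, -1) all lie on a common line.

UV = (0, 2), UW = (0, 5).
Checking proportionality: UW = 5/2·UV, so the vectors are parallel and the points are collinear.

Yes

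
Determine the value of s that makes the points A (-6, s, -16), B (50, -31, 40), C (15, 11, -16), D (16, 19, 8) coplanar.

50

Coplanarity ⇔ det[AB; AC; AD] = 0.
Expanding, this is linear in s: (-784)s + (39200) = 0.
So s = 50.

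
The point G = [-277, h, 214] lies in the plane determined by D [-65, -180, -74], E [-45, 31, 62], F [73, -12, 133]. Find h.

629

The plane through D, E, F has equation 20829x + 14628y − 25758z = -2080833.
Substituting G: (14628)h + (-11281845) = -2080833, so h = 629.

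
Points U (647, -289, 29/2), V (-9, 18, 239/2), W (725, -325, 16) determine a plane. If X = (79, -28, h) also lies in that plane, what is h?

-57/2

A normal to the plane is n = UV × UW = (8481/2, 9174, -330).
X lies in the plane iff n · UX = 0.
This gives (-330)h + (-9405) = 0, so h = -57/2.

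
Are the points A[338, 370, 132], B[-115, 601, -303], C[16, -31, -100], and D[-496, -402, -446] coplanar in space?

The four points are coplanar iff the 3×3 determinant with rows AB, AC, AD is zero.
Rows: (-453, 231, -435), (-322, -401, -232), (-834, -772, -578).
Expanding along the first row: (-453)(52674) − (231)(-7372) + (-435)(-85850) = 15186360.
Nonzero ⇒ not coplanar.

No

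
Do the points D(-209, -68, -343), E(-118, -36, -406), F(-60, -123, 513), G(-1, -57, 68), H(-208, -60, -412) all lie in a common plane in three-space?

The plane through D, E, F has normal n = DE × DF = (23927, -87283, -9773) and equation n·P = 4286640.
Checking the remaining points: n·G = 4286640, n·H = 4286640.
All equal 4286640, so all 5 points lie in one plane.

Yes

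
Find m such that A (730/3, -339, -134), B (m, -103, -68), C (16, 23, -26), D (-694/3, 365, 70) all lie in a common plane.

214/3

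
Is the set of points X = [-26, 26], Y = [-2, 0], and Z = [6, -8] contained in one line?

XY = (24, -26), XZ = (32, -34).
If collinear, XZ would be a scalar multiple of XY. But (24)·(-34) ≠ (-26)·(32) (difference 16), so they are not parallel; the points are not collinear.

No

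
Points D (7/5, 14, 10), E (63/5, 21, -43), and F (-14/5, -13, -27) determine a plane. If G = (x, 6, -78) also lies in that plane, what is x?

The plane through D, E, F has equation −1690x + 637y − 273z = 3822.
Substituting G: (-1690)x + (25116) = 3822, so x = 63/5.

63/5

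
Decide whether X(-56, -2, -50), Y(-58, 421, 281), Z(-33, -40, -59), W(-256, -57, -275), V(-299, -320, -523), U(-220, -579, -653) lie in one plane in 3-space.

No

The plane through X, Y, Z has normal n = XY × XZ = (8771, 7595, -9653) and equation n·P = -23716.
Checking the remaining points: n·W = -23716, n·V = -4410, n·U = -23716.
Since n·V = -4410 ≠ -23716, V is off the plane and the points are not all coplanar.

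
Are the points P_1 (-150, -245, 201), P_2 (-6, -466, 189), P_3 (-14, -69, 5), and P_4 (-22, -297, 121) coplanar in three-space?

The four points are coplanar iff the 3×3 determinant with rows P_1P_2, P_1P_3, P_1P_4 is zero.
Rows: (144, -221, -12), (136, 176, -196), (128, -52, -80).
Expanding along the first row: (144)(-24272) − (-221)(14208) + (-12)(-29600) = 0.
Zero determinant ⇒ coplanar.

Yes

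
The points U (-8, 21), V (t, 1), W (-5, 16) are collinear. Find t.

4

Collinearity: (V − U) must be parallel to (W − U) = (3, -5).
Cross-multiplying the components: (t − (-8))·(-5) = (-20)·(3).
Solving gives t = 4.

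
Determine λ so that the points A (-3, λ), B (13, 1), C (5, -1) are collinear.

The three points are collinear iff det[AB; AC] = 0.
This determinant is linear in λ: (-8)λ + (-24) = 0, so λ = -3.

-3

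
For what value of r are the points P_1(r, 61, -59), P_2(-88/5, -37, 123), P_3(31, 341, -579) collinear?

Direction P_2P_3 = (243/5, 378, -702). From the y-coordinate of P_1, the parameter along the line is τ = (61 − (-37))/378 = 7/27.
Then r = (-88/5) + 7/27·(243/5) = -5.

-5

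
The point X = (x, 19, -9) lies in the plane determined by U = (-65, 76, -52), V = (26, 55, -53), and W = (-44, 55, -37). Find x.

-18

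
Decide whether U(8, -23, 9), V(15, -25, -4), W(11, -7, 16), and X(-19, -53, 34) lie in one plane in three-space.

A normal to the plane through U, V, W is n = UV × UW = (194, -88, 118).
The plane has equation n·P = 4638. For X: n·X = 4990.
4990 ≠ 4638, so X is off the plane.

No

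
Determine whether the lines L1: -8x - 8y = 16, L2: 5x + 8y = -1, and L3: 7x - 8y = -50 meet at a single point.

Intersecting L1 and L2: solving the 2×2 system gives (x, y) = (-5, 3).
Substitute into L3: (7)(-5) + (-8)(3) = -59.
But L3 requires -50 ≠ -59, so the three lines have no common point.

No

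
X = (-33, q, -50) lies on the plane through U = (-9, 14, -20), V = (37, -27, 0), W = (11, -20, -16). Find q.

-32

A normal to the plane is n = UV × UW = (516, 216, -744).
X lies in the plane iff n · UX = 0.
This gives (216)q + (6912) = 0, so q = -32.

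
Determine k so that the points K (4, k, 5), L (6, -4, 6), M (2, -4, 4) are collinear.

Direction LM = (-4, 0, -2). From the x-coordinate of K, the parameter along the line is τ = (4 − 6)/(-4) = 1/2.
Then k = (-4) + 1/2·(0) = -4.

-4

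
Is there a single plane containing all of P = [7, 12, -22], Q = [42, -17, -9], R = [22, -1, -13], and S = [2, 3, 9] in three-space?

No

A normal to the plane through P, Q, R is n = PQ × PR = (-92, -120, -20).
The plane has equation n·X = -1644. For S: n·S = -724.
-724 ≠ -1644, so S is off the plane.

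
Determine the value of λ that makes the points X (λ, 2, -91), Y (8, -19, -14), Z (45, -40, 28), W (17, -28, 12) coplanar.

1

The points are coplanar iff XY · (XZ × XW) = 0.
Expanding, this is linear in λ: (168)λ + (-168) = 0.
So λ = 1.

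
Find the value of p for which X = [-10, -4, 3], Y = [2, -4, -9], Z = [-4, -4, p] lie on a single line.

-3

Direction XY = (12, 0, -12). From the x-coordinate of Z, the parameter along the line is τ = (-4 − (-10))/12 = 1/2.
Then p = 3 + 1/2·(-12) = -3.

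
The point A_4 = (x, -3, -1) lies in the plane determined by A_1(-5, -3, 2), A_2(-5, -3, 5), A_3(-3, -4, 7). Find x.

The plane through A_1, A_2, A_3 has equation 3x + 6y = -33.
Substituting A_4: (3)x + (-18) = -33, so x = -5.

-5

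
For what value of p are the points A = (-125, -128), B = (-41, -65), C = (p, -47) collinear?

The three points are collinear iff det[AB; AC] = 0.
This determinant is linear in p: (-63)p + (-1071) = 0, so p = -17.

-17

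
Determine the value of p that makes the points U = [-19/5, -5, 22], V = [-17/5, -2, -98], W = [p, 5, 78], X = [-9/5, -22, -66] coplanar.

Normal to plane UVX: n = (-2304, -1024/5, -64/5); plane equation n·P = 47488/5.
Requiring n·W = 47488/5: (-2304)p + (-10112/5) = 47488/5.
So p = -5.

-5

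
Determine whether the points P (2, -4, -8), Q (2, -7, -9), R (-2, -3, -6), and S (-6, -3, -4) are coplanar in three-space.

No

A normal to the plane through P, Q, R is n = PQ × PR = (-5, 4, -12).
The plane has equation n·X = 70. For S: n·S = 66.
66 ≠ 70, so S is off the plane.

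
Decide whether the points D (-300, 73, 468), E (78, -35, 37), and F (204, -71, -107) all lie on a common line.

DE = (378, -108, -431), DF = (504, -144, -575).
DE × DF = (36, 126, 0).
The cross product is nonzero, so the points do not lie on one line.

No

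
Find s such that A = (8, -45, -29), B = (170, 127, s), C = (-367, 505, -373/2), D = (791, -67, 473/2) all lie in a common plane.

Coplanarity ⇔ det[AB; AC; AD] = 0.
Expanding, this is linear in s: (-422400)s + (6758400) = 0.
So s = 16.

16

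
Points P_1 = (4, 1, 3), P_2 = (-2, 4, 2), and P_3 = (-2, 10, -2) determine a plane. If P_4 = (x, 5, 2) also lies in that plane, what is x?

-6

A normal to the plane is n = P_1P_2 × P_1P_3 = (-6, -24, -36).
P_4 lies in the plane iff n · P_1P_4 = 0.
This gives (-6)x + (-36) = 0, so x = -6.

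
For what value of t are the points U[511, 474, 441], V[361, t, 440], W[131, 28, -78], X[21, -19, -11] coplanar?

375

Normal to plane UWX: n = (-54275, 82550, -31200); plane equation n·P = -2365025.
Requiring n·V = -2365025: (82550)t + (-33321275) = -2365025.
So t = 375.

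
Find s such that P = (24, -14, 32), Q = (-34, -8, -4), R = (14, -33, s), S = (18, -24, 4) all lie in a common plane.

-20

Coplanarity ⇔ det[PQ; PR; PS] = 0.
Expanding, this is linear in s: (-616)s + (-12320) = 0.
So s = -20.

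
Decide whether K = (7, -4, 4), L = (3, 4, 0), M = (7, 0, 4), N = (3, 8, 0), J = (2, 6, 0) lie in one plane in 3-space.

No

The plane through K, L, M has normal n = KL × KM = (16, 0, -16) and equation n·P = 48.
Checking the remaining points: n·N = 48, n·J = 32.
Since n·J = 32 ≠ 48, J is off the plane and the points are not all coplanar.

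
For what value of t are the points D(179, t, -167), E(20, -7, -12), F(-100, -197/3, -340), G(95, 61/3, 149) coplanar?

The points are coplanar iff DE · (DF × DG) = 0.
Expanding, this is linear in t: (5280)t + (286880) = 0.
So t = -163/3.

-163/3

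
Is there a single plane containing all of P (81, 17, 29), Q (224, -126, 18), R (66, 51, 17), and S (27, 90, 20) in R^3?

The four points are coplanar iff the 3×3 determinant with rows PQ, PR, PS is zero.
Rows: (143, -143, -11), (-15, 34, -12), (-54, 73, -9).
Expanding along the first row: (143)(570) − (-143)(-513) + (-11)(741) = 0.
Zero determinant ⇒ coplanar.

Yes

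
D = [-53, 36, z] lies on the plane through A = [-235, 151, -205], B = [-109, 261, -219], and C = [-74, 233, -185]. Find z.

-48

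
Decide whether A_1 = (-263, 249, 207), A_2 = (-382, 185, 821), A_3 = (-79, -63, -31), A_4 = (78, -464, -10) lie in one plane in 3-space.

No

The four points are coplanar iff the 3×3 determinant with rows A_1A_2, A_1A_3, A_1A_4 is zero.
Rows: (-119, -64, 614), (184, -312, -238), (341, -713, -217).
Expanding along the first row: (-119)(-101990) − (-64)(41230) + (614)(-24800) = -451670.
Nonzero ⇒ not coplanar.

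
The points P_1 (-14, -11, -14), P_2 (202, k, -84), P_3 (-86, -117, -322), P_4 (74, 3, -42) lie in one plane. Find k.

23

Coplanarity ⇔ det[P_1P_2; P_1P_3; P_1P_4] = 0.
Expanding, this is linear in k: (-29120)k + (669760) = 0.
So k = 23.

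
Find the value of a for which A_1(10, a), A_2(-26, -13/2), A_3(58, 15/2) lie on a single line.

-1/2

Collinearity: (A_1 − A_2) must be parallel to (A_3 − A_2) = (84, 14).
Cross-multiplying the components: (a − (-13/2))·(84) = (36)·(14).
Solving gives a = -1/2.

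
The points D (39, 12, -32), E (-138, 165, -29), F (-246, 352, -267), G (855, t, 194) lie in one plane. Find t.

Normal to plane DEF: n = (-36975, -42450, -16575); plane equation n·P = -1421025.
Requiring n·G = -1421025: (-42450)t + (-34829175) = -1421025.
So t = -787.

-787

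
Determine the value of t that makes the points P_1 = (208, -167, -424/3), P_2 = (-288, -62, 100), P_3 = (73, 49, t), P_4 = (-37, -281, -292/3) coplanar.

Normal to plane P_1P_2P_4: n = (32132, -111908/3, 82269); plane equation n·P = 3856948/3.
Requiring n·P_3 = 3856948/3: (82269)t + (1553416/3) = 3856948/3.
So t = 28/3.

28/3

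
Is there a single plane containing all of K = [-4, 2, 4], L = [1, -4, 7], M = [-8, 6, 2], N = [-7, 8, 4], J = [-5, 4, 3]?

No

The plane through K, L, M has normal n = KL × KM = (0, -2, -4) and equation n·P = -20.
Checking the remaining points: n·N = -32, n·J = -20.
Since n·N = -32 ≠ -20, N is off the plane and the points are not all coplanar.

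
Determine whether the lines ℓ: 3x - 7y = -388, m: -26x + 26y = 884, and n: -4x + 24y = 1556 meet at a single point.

No

Lines aᵢx + bᵢy = cᵢ with pairwise distinct directions are concurrent exactly when det[aᵢ bᵢ cᵢ] = 0.
Here the determinant is 1040.
Nonzero, so no common point exists.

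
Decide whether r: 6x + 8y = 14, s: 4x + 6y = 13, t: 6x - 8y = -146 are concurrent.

No

Intersecting r and s: solving the 2×2 system gives (x, y) = (-5, 11/2).
Substitute into t: (6)(-5) + (-8)(11/2) = -74.
But t requires -146 ≠ -74, so the three lines have no common point.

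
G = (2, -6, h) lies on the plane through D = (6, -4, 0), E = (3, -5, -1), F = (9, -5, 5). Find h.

The plane through D, E, F has equation −6x + 12y + 6z = -84.
Substituting G: (6)h + (-84) = -84, so h = 0.

0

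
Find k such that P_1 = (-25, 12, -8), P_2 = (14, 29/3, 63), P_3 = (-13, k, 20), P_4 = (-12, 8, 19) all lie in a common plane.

16/3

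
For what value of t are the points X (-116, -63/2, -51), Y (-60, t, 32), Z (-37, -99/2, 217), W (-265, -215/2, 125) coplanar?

-27

The points are coplanar iff XY · (XZ × XW) = 0.
Expanding, this is linear in t: (-53836)t + (-1453572) = 0.
So t = -27.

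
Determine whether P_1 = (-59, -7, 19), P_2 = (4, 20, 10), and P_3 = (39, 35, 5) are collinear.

Yes

P_1P_2 = (63, 27, -9), P_1P_3 = (98, 42, -14).
Each component of P_1P_3 is 14/9 times the corresponding component of P_1P_2, so P_1P_3 = 14/9·P_1P_2 and the points are collinear.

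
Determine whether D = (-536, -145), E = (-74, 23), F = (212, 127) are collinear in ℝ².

DE = (462, 168), DF = (748, 272).
Twice the signed area of △DEF is (462)(272) − (168)(748) = 0.
The triangle is degenerate (zero area), so the points are collinear.

Yes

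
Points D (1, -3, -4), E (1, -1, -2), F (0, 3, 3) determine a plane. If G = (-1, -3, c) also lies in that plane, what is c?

A normal to the plane is n = DE × DF = (2, -2, 2).
G lies in the plane iff n · DG = 0.
This gives (2)c + (4) = 0, so c = -2.

-2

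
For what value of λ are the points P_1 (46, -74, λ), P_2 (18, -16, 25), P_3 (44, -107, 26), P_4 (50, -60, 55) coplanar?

The points are coplanar iff P_1P_2 · (P_1P_3 × P_1P_4) = 0.
Expanding, this is linear in λ: (-1768)λ + (76024) = 0.
So λ = 43.

43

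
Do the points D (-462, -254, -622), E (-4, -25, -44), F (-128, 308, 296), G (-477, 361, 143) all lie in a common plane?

With D as base: DE = (458, 229, 578), DF = (334, 562, 918), DG = (-15, 615, 765).
DF × DG = (-134640, -269280, 213840).
DE · (DF × DG) = 269280.
Since 269280 ≠ 0, the four points are not coplanar.

No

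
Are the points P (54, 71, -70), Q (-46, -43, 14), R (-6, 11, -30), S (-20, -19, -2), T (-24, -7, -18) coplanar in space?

No

The plane through P, Q, R has normal n = PQ × PR = (480, -1040, -840) and equation n·X = 10880.
Checking the remaining points: n·S = 11840, n·T = 10880.
Since n·S = 11840 ≠ 10880, S is off the plane and the points are not all coplanar.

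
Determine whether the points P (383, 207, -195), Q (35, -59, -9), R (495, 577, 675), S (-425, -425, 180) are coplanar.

No

A normal to the plane through P, Q, R is n = PQ × PR = (-300240, 323592, -98968).
The plane has equation n·X = -28709616. For S: n·S = -27738840.
-27738840 ≠ -28709616, so S is off the plane.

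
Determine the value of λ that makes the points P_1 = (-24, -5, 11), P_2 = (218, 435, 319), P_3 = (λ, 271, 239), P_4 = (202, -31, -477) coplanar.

Coplanarity ⇔ det[P_1P_2; P_1P_3; P_1P_4] = 0.
Expanding, this is linear in λ: (206712)λ + (-22738320) = 0.
So λ = 110.

110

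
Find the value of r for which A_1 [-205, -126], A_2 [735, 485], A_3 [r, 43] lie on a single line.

55

Collinearity: (A_3 − A_1) must be parallel to (A_2 − A_1) = (940, 611).
Cross-multiplying the components: (r − (-205))·(611) = (169)·(940).
Solving gives r = 55.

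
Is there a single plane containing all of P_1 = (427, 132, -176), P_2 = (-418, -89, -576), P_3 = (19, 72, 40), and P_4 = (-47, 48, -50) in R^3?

No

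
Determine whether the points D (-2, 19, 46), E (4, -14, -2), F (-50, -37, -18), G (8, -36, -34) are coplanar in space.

Yes

A normal to the plane through D, E, F is n = DE × DF = (-576, 2688, -1920).
The plane has equation n·P = -36096. For G: n·G = -36096.
Equal, so G lies in the plane and all four are coplanar.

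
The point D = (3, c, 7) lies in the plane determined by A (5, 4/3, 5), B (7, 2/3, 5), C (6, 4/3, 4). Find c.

4/3

A normal to the plane is n = AB × AC = (2/3, 2, 2/3).
D lies in the plane iff n · AD = 0.
This gives (2)c + (-8/3) = 0, so c = 4/3.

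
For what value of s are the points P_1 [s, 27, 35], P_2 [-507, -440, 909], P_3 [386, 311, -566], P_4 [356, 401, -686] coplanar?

-56

The points are coplanar iff P_1P_2 · (P_1P_3 × P_1P_4) = 0.
Expanding, this is linear in s: (-42630)s + (-2387280) = 0.
So s = -56.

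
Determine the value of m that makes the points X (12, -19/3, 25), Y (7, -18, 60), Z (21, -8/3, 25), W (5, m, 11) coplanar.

-16/3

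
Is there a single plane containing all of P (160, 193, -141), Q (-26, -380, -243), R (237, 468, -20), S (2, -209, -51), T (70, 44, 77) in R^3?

The plane through P, Q, R has normal n = PQ × PR = (-41283, 14652, -7029) and equation n·X = -2786355.
Checking the remaining points: n·S = -2786355, n·T = -2786355.
All equal -2786355, so all 5 points lie in one plane.

Yes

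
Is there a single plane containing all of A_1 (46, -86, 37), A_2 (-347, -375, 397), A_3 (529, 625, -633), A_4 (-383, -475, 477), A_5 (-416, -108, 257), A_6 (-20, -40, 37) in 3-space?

Yes

The plane through A_1, A_2, A_3 has normal n = A_1A_2 × A_1A_3 = (-62330, -89430, -139836) and equation n·P = -350132.
Checking the remaining points: n·A_4 = -350132, n·A_5 = -350132, n·A_6 = -350132.
All equal -350132, so all 6 points lie in one plane.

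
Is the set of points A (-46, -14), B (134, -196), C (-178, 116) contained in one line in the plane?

No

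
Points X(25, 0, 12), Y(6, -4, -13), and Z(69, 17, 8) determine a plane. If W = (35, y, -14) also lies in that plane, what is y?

7

Coplanarity requires XY · (XZ × XW) = 0.
XY = (-19, -4, -25), XZ = (44, 17, -4); the triple product is linear in y with coefficient -1176 and constant term 8232.
Setting it to zero: y = 7.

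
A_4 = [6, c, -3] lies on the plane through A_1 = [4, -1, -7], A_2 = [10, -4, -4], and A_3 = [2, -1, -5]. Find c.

-3

The plane through A_1, A_2, A_3 has equation −6x − 18y − 6z = 36.
Substituting A_4: (-18)c + (-18) = 36, so c = -3.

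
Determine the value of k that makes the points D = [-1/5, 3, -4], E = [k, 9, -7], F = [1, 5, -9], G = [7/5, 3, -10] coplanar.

Coplanarity ⇔ det[DE; DF; DG] = 0.
Expanding, this is linear in k: (-12)k + (12/5) = 0.
So k = 1/5.

1/5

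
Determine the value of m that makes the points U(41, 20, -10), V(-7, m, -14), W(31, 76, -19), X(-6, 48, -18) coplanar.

20

Normal to plane UWX: n = (-196, 343, 2352); plane equation n·P = -24696.
Requiring n·V = -24696: (343)m + (-31556) = -24696.
So m = 20.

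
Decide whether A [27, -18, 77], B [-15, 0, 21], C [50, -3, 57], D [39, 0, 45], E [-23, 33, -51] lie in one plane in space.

No

The plane through A, B, C has normal n = AB × AC = (480, -2128, -1044) and equation n·P = -29124.
Checking the remaining points: n·D = -28260, n·E = -28020.
Since n·D = -28260 ≠ -29124, D is off the plane and the points are not all coplanar.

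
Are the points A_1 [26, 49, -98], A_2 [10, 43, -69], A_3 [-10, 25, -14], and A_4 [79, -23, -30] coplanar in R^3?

The four points are coplanar iff the 3×3 determinant with rows A_1A_2, A_1A_3, A_1A_4 is zero.
Rows: (-16, -6, 29), (-36, -24, 84), (53, -72, 68).
Expanding along the first row: (-16)(4416) − (-6)(-6900) + (29)(3864) = 0.
Zero determinant ⇒ coplanar.

Yes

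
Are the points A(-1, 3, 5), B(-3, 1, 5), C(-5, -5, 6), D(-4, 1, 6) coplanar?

No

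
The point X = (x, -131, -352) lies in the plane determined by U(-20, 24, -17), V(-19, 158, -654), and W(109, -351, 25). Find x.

60

Coplanarity requires UV · (UW × UX) = 0.
UV = (1, 134, -637), UW = (129, -375, 42); the triple product is linear in x with coefficient -233247 and constant term 13994820.
Setting it to zero: x = 60.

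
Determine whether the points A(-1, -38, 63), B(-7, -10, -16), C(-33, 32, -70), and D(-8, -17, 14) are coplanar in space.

No

A normal to the plane through A, B, C is n = AB × AC = (1806, 1730, 476).
The plane has equation n·P = -37558. For D: n·D = -37194.
-37194 ≠ -37558, so D is off the plane.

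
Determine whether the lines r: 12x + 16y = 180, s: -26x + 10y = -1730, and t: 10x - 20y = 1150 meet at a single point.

Yes

The three lines meet at one point iff the augmented coefficient matrix [aᵢ bᵢ cᵢ] has rank < 3, i.e. its determinant vanishes.
Here the determinant is 0.
It vanishes, so the lines are concurrent at (55, -30).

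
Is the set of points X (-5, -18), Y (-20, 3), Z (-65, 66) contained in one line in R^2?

Yes

XY = (-15, 21), XZ = (-60, 84).
Twice the signed area of △XYZ is (-15)(84) − (21)(-60) = 0.
The triangle is degenerate (zero area), so the points are collinear.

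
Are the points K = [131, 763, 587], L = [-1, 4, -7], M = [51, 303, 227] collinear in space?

Yes

KL = (-132, -759, -594), KM = (-80, -460, -360).
Each component of KM is 20/33 times the corresponding component of KL, so KM = 20/33·KL and the points are collinear.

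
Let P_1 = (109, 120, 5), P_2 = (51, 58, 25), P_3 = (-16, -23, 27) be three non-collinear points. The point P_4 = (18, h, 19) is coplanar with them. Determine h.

The plane through P_1, P_2, P_3 has equation 1496x − 1224y + 544z = 18904.
Substituting P_4: (-1224)h + (37264) = 18904, so h = 15.

15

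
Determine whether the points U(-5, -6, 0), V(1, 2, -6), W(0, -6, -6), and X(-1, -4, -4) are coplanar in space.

No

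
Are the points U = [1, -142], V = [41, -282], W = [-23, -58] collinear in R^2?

Yes

UV = (40, -140), UW = (-24, 84).
Checking proportionality: UW = -3/5·UV, so the vectors are parallel and the points are collinear.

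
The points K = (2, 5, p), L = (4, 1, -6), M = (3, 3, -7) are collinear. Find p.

Direction LM = (-1, 2, -1). From the x-coordinate of K, the parameter along the line is τ = (2 − 4)/(-1) = 2.
Then p = (-6) + 2·(-1) = -8.

-8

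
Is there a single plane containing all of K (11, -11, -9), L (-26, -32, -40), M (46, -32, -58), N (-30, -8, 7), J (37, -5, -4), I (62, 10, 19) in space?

The plane through K, L, M has normal n = KL × KM = (378, -2898, 1512) and equation n·P = 22428.
Checking the remaining points: n·N = 22428, n·J = 22428, n·I = 23184.
Since n·I = 23184 ≠ 22428, I is off the plane and the points are not all coplanar.

No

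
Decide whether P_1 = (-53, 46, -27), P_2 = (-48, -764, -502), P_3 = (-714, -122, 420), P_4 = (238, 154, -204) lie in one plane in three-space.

A normal to the plane through P_1, P_2, P_3 is n = P_1P_2 × P_1P_3 = (-441870, 311740, -536250).
The plane has equation n·P = 52237900. For P_4: n·P_4 = 52237900.
Equal, so P_4 lies in the plane and all four are coplanar.

Yes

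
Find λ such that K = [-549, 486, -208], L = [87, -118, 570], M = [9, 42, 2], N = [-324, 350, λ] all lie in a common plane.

Coplanarity ⇔ det[KL; KM; KN] = 0.
Expanding, this is linear in λ: (54648)λ + (19673280) = 0.
So λ = -360.

-360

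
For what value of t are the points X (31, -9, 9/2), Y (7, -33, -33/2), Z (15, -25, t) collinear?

-19/2

Direction XY = (-24, -24, -21). From the x-coordinate of Z, the parameter along the line is τ = (15 − 31)/(-24) = 2/3.
Then t = 9/2 + 2/3·(-21) = -19/2.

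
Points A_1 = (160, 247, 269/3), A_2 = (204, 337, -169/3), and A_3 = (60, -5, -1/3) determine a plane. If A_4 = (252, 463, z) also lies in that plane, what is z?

95/3

Coplanarity requires A_1A_2 · (A_1A_3 × A_1A_4) = 0.
A_1A_2 = (44, 90, -146), A_1A_3 = (-100, -252, -90); the triple product is linear in z with coefficient -2088 and constant term 66120.
Setting it to zero: z = 95/3.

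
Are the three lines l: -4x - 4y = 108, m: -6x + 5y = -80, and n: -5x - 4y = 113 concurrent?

Yes

Intersecting l and m: solving the 2×2 system gives (x, y) = (-5, -22).
Substitute into n: (-5)(-5) + (-4)(-22) = 113.
This equals 113, so (-5, -22) lies on all three lines and they are concurrent.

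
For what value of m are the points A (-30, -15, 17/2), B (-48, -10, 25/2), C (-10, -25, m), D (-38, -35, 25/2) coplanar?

9/2

Normal to plane ABD: n = (100, 40, 400); plane equation n·P = -200.
Requiring n·C = -200: (400)m + (-2000) = -200.
So m = 9/2.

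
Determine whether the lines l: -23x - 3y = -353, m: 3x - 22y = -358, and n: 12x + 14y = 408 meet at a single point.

No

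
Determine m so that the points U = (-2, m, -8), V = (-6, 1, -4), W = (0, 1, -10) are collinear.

Collinearity requires UV × UW = 0; each component is linear in m.
The x-component gives (6)m + (-6) = 0, so m = 1.
The remaining components then also vanish.

1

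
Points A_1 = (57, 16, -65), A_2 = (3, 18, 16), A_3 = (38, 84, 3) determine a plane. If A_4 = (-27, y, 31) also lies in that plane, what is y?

A normal to the plane is n = A_1A_2 × A_1A_3 = (-5372, 2133, -3634).
A_4 lies in the plane iff n · A_1A_4 = 0.
This gives (2133)y + (68256) = 0, so y = -32.

-32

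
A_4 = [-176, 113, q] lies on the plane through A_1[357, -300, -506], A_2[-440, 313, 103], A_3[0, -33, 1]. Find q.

-193

Coplanarity requires A_1A_2 · (A_1A_3 × A_1A_4) = 0.
A_1A_2 = (-797, 613, 609), A_1A_3 = (-357, 267, 507); the triple product is linear in q with coefficient 6042 and constant term 1166106.
Setting it to zero: q = -193.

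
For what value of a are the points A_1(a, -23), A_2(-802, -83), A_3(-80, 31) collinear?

-422

Collinearity: (A_1 − A_2) must be parallel to (A_3 − A_2) = (722, 114).
Cross-multiplying the components: (a − (-802))·(114) = (60)·(722).
Solving gives a = -422.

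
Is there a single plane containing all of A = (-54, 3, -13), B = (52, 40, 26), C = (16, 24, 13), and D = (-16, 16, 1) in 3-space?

Yes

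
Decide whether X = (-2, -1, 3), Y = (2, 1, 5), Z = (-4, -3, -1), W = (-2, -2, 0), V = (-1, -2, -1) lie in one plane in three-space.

Yes

The plane through X, Y, Z has normal n = XY × XZ = (-4, 12, -4) and equation n·P = -16.
Checking the remaining points: n·W = -16, n·V = -16.
All equal -16, so all 5 points lie in one plane.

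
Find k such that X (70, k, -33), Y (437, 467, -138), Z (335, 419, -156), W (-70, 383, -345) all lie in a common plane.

The points are coplanar iff XY · (XZ × XW) = 0.
Expanding, this is linear in k: (11988)k + (-851148) = 0.
So k = 71.

71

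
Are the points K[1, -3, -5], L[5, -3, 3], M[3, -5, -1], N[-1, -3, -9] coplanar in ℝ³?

Yes

A normal to the plane through K, L, M is n = KL × KM = (16, 0, -8).
The plane has equation n·P = 56. For N: n·N = 56.
Equal, so N lies in the plane and all four are coplanar.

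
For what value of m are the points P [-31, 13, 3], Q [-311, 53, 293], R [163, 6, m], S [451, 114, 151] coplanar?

-119

The points are coplanar iff PQ · (PR × PS) = 0.
Expanding, this is linear in m: (47560)m + (5659640) = 0.
So m = -119.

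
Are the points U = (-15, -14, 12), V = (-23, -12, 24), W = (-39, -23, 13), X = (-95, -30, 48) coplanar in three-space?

The four points are coplanar iff the 3×3 determinant with rows UV, UW, UX is zero.
Rows: (-8, 2, 12), (-24, -9, 1), (-80, -16, 36).
Expanding along the first row: (-8)(-308) − (2)(-784) + (12)(-336) = 0.
Zero determinant ⇒ coplanar.

Yes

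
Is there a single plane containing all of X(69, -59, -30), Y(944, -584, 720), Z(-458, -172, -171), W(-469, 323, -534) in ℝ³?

Yes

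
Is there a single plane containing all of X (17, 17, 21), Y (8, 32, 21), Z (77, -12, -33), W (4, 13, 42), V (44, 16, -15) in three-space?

The plane through X, Y, Z has normal n = XY × XZ = (-810, -486, -639) and equation n·P = -35451.
Checking the remaining points: n·W = -36396, n·V = -33831.
Since n·W = -36396 ≠ -35451, W is off the plane and the points are not all coplanar.

No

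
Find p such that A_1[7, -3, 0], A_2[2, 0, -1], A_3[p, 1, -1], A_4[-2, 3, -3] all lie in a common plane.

Coplanarity ⇔ det[A_1A_2; A_1A_3; A_1A_4] = 0.
Expanding, this is linear in p: (3)p + (0) = 0.
So p = 0.

0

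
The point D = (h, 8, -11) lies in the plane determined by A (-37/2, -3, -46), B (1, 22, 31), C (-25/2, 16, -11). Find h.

-19/2

Coplanarity requires AB · (AC × AD) = 0.
AB = (39/2, 25, 77), AC = (6, 19, 35); the triple product is linear in h with coefficient -588 and constant term -5586.
Setting it to zero: h = -19/2.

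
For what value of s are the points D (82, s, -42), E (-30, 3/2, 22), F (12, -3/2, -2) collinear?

-13/2

Direction EF = (42, -3, -24). From the x-coordinate of D, the parameter along the line is τ = (82 − (-30))/42 = 8/3.
Then s = 3/2 + 8/3·(-3) = -13/2.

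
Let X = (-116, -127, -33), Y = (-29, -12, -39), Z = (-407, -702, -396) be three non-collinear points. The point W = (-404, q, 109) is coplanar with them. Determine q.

The plane through X, Y, Z has equation −45195x + 33327y − 16560z = 1556571.
Substituting W: (33327)q + (16453740) = 1556571, so q = -447.

-447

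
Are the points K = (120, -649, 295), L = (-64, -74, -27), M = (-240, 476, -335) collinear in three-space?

Yes

KL = (-184, 575, -322), KM = (-360, 1125, -630).
KL × KM = (0, 0, 0).
The cross product vanishes, so the three points are collinear.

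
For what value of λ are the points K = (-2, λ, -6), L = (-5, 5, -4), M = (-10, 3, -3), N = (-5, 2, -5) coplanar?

Coplanarity ⇔ det[KL; KM; KN] = 0.
Expanding, this is linear in λ: (5)λ + (-10) = 0.
So λ = 2.

2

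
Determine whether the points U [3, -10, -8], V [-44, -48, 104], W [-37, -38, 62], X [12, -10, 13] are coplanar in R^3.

Yes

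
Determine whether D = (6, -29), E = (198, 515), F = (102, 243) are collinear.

Yes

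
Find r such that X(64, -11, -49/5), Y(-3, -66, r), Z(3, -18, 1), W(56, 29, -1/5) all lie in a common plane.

Normal to plane XZW: n = (-2496/5, 2496/5, -2496); plane equation n·P = -64896/5.
Requiring n·Y = -64896/5: (-2496)r + (-157248/5) = -64896/5.
So r = -37/5.

-37/5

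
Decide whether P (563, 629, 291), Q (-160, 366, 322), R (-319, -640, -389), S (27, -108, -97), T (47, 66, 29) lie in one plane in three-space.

No

The plane through P, Q, R has normal n = PQ × PR = (218179, -518982, 685521) and equation n·X = -4118290.
Checking the remaining points: n·S = -4554648, n·T = -4118290.
Since n·S = -4554648 ≠ -4118290, S is off the plane and the points are not all coplanar.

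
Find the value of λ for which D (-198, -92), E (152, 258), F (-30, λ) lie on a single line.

The three points are collinear iff det[DE; DF] = 0.
This determinant is linear in λ: (350)λ + (-26600) = 0, so λ = 76.

76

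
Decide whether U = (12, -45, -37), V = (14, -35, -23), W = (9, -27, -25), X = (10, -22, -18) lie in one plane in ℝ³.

Yes

A normal to the plane through U, V, W is n = UV × UW = (-132, -66, 66).
The plane has equation n·P = -1056. For X: n·X = -1056.
Equal, so X lies in the plane and all four are coplanar.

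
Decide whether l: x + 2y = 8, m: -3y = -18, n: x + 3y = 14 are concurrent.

Yes

Intersecting l and m: solving the 2×2 system gives (x, y) = (-4, 6).
Substitute into n: (1)(-4) + (3)(6) = 14.
This equals 14, so (-4, 6) lies on all three lines and they are concurrent.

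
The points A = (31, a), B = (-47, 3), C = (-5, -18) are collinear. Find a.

The three points are collinear iff det[AB; AC] = 0.
This determinant is linear in a: (42)a + (1512) = 0, so a = -36.

-36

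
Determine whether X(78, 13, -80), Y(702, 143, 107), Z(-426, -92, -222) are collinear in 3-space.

No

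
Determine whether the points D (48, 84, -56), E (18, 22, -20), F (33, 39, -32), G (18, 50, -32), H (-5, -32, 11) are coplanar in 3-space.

The plane through D, E, F has normal n = DE × DF = (132, 180, 420) and equation n·P = -2064.
Checking the remaining points: n·G = -2064, n·H = -1800.
Since n·H = -1800 ≠ -2064, H is off the plane and the points are not all coplanar.

No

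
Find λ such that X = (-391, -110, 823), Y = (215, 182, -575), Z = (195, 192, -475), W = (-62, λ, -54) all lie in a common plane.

11/2

Normal to plane XYZ: n = (43180, -32640, 11900); plane equation n·P = -3499280.
Requiring n·W = -3499280: (-32640)λ + (-3319760) = -3499280.
So λ = 11/2.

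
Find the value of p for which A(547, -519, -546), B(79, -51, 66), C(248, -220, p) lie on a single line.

-155

Collinearity requires AB × AC = 0; each component is linear in p.
The x-component gives (468)p + (72540) = 0, so p = -155.
The remaining components then also vanish.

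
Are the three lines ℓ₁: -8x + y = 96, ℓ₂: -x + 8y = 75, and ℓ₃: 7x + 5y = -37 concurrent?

Yes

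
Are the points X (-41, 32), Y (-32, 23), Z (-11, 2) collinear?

XY = (9, -9), XZ = (30, -30).
Checking proportionality: XZ = 10/3·XY, so the vectors are parallel and the points are collinear.

Yes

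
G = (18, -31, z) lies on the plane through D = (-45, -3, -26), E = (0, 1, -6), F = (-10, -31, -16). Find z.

-4

A normal to the plane is n = DE × DF = (600, 250, -1400).
G lies in the plane iff n · DG = 0.
This gives (-1400)z + (-5600) = 0, so z = -4.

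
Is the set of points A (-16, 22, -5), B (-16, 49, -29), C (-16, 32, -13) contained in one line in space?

AB = (0, 27, -24), AC = (0, 10, -8).
AB × AC = (24, 0, 0).
The cross product is nonzero, so the points do not lie on one line.

No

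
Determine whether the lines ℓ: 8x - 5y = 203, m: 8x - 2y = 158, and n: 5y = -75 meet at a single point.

Yes

Intersecting ℓ and m: solving the 2×2 system gives (x, y) = (16, -15).
Substitute into n: (0)(16) + (5)(-15) = -75.
This equals -75, so (16, -15) lies on all three lines and they are concurrent.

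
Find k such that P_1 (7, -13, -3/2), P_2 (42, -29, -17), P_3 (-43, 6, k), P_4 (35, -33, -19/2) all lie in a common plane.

23

Normal to plane P_1P_2P_4: n = (-182, -154, -252); plane equation n·P = 1106.
Requiring n·P_3 = 1106: (-252)k + (6902) = 1106.
So k = 23.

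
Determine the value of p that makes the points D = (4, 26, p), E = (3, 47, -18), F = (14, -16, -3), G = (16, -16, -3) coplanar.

-13

Coplanarity ⇔ det[DE; DF; DG] = 0.
Expanding, this is linear in p: (-126)p + (-1638) = 0.
So p = -13.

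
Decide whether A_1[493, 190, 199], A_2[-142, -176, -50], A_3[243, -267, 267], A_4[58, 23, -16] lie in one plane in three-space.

The four points are coplanar iff the 3×3 determinant with rows A_1A_2, A_1A_3, A_1A_4 is zero.
Rows: (-635, -366, -249), (-250, -457, 68), (-435, -167, -215).
Expanding along the first row: (-635)(109611) − (-366)(83330) + (-249)(-157045) = 0.
Zero determinant ⇒ coplanar.

Yes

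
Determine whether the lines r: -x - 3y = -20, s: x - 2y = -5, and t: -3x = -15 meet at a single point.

Yes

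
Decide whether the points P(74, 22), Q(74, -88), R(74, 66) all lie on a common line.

PQ = (0, -110), PR = (0, 44).
Checking proportionality: PR = -2/5·PQ, so the vectors are parallel and the points are collinear.

Yes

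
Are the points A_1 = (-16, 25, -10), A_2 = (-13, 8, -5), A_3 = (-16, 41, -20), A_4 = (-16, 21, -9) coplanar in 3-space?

No

A normal to the plane through A_1, A_2, A_3 is n = A_1A_2 × A_1A_3 = (90, 30, 48).
The plane has equation n·P = -1170. For A_4: n·A_4 = -1242.
-1242 ≠ -1170, so A_4 is off the plane.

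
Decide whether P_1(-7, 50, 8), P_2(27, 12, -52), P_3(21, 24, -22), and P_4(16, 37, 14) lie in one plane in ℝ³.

The four points are coplanar iff the 3×3 determinant with rows P_1P_2, P_1P_3, P_1P_4 is zero.
Rows: (34, -38, -60), (28, -26, -30), (23, -13, 6).
Expanding along the first row: (34)(-546) − (-38)(858) + (-60)(234) = 0.
Zero determinant ⇒ coplanar.

Yes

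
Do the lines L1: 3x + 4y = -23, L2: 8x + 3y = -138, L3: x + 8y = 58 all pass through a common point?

Intersecting L1 and L2: solving the 2×2 system gives (x, y) = (-21, 10).
Substitute into L3: (1)(-21) + (8)(10) = 59.
But L3 requires 58 ≠ 59, so the three lines have no common point.

No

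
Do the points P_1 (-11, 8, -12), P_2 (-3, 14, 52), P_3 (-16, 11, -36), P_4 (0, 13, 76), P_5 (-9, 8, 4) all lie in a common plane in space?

No

The plane through P_1, P_2, P_3 has normal n = P_1P_2 × P_1P_3 = (-336, -128, 54) and equation n·P = 2024.
Checking the remaining points: n·P_4 = 2440, n·P_5 = 2216.
Since n·P_4 = 2440 ≠ 2024, P_4 is off the plane and the points are not all coplanar.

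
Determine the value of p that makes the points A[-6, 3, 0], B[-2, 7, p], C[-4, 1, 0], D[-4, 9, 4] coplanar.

4

Normal to plane ACD: n = (-8, -8, 16); plane equation n·P = 24.
Requiring n·B = 24: (16)p + (-40) = 24.
So p = 4.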